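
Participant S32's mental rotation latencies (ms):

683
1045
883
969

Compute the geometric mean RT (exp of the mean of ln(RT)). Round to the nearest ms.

884 ms

ln(RT): 6.5265, 6.9518, 6.7833, 6.8763
Mean ln(RT) = 27.1379/4 = 6.78446
Geometric mean = exp(6.78446) = 884.01 ms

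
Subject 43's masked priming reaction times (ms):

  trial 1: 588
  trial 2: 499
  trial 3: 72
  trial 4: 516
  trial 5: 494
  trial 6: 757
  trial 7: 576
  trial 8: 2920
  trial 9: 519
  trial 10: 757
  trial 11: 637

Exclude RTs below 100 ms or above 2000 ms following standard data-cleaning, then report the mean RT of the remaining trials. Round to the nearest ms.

594 ms

Excluded: 72, 2920
Retained (n=9): Σ = 5343
Mean = 5343/9 = 593.6667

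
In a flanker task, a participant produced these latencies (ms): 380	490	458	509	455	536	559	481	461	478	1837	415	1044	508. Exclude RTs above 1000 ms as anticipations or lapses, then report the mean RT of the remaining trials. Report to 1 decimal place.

Excluded: 1044, 1837
Retained (n=12): Σ = 5730
Mean = 5730/12 = 477.5000

477.5 ms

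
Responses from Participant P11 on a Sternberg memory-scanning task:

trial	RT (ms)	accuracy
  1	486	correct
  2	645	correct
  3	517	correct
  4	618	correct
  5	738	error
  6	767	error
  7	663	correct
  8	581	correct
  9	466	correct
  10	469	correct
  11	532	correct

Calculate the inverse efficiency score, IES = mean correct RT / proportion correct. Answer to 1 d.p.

Correct trials (n=9): 486, 645, 517, 618, 663, 581, 466, 469, 532
Mean correct RT = 4977/9 = 553.0000 ms
Proportion correct = 9/11
IES = 553.0000 / (9/11) = 675.889 ms

675.9 ms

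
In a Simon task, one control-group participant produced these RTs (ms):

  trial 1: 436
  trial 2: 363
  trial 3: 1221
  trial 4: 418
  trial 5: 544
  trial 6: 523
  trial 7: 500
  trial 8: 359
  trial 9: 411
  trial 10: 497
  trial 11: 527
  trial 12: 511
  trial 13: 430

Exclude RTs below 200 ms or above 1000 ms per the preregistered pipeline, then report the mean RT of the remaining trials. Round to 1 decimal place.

459.9 ms

Excluded: 1221
Retained (n=12): Σ = 5519
Mean = 5519/12 = 459.9167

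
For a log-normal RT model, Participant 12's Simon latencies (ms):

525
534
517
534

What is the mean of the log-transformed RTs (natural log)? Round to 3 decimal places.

6.268

ln(RT): 6.2634, 6.2804, 6.2480, 6.2804
Σ ln(RT) = 25.0722
Mean = 25.0722/4 = 6.26806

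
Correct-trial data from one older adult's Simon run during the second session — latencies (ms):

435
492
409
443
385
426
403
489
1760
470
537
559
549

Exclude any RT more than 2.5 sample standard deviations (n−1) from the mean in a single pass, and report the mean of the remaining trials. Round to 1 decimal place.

n = 13, ΣRT = 7357, M = 565.923
Σ(x−M)² = 1583304.92; s = √(1583304.92/12) = 363.238
Cutoffs: 565.923 ± 2.5·363.238 → [-342.2, 1474.0]
Outside: 1760 → excluded.
Retained (n=12): Σ = 5597, mean = 5597/12 = 466.417

466.4 ms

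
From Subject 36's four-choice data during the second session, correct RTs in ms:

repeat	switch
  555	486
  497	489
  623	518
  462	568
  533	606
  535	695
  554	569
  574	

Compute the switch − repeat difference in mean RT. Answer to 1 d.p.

M(repeat) = 4333/8 = 541.625
M(switch) = 3931/7 = 561.571
Difference = 561.571 − 541.625 = 19.946 ms

19.9 ms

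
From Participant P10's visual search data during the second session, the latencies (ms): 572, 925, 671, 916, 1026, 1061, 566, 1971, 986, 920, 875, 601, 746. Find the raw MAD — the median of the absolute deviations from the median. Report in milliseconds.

Sorted: 566, 572, 601, 671, 746, 875, 916, 920, 925, 986, 1026, 1061, 1971 → median = 916
|x − 916|: 344, 9, 245, 0, 110, 145, 350, 1055, 70, 4, 41, 315, 170
Sorted deviations: 0, 4, 9, 41, 70, 110, 145, 170, 245, 315, 344, 350, 1055 → MAD = 145

145 ms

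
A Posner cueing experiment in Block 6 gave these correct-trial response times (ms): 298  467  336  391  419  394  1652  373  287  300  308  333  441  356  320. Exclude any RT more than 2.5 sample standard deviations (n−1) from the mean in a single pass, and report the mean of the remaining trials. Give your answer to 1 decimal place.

358.8 ms

n = 15, ΣRT = 6675, M = 445.000
Σ(x−M)² = 1603064.00; s = √(1603064.00/14) = 338.385
Cutoffs: 445.000 ± 2.5·338.385 → [-401.0, 1291.0]
Outside: 1652 → excluded.
Retained (n=14): Σ = 5023, mean = 5023/14 = 358.786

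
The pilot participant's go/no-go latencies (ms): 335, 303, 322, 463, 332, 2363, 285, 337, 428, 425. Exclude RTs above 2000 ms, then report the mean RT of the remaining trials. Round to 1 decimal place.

Excluded: 2363
Retained (n=9): Σ = 3230
Mean = 3230/9 = 358.8889

358.9 ms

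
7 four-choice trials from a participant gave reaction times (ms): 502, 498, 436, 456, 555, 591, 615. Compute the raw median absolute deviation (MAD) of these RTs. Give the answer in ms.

Sorted: 436, 456, 498, 502, 555, 591, 615 → median = 502
|x − 502|: 0, 4, 66, 46, 53, 89, 113
Sorted deviations: 0, 4, 46, 53, 66, 89, 113 → MAD = 53

53 ms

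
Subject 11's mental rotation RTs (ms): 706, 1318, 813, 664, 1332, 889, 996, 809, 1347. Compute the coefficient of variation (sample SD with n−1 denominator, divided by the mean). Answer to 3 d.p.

0.281

n = 9, Σ = 8874, M = 986.0000
Σ(x−M)² = 613112.000; s = √(613112.000/8) = 276.8375
CV = 276.8375 / 986.0000 = 0.28077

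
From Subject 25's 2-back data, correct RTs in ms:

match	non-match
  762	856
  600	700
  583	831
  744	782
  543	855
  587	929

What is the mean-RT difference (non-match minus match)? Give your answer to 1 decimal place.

189.0 ms

M(match) = 3819/6 = 636.500
M(non-match) = 4953/6 = 825.500
Difference = 825.500 − 636.500 = 189.000 ms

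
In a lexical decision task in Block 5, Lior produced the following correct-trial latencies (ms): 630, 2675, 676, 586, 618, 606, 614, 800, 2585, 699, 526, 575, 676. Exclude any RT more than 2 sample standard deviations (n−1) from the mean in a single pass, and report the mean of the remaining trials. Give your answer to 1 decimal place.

636.9 ms

n = 13, ΣRT = 12266, M = 943.538
Σ(x−M)² = 6780713.23; s = √(6780713.23/12) = 751.704
Cutoffs: 943.538 ± 2·751.704 → [-559.9, 2446.9]
Outside: 2585, 2675 → excluded.
Retained (n=11): Σ = 7006, mean = 7006/11 = 636.909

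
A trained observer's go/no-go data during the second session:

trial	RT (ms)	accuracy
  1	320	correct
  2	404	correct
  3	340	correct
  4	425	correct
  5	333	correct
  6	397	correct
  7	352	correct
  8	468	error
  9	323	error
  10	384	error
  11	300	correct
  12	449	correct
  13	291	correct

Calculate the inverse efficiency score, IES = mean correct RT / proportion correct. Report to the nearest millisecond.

Correct trials (n=10): 320, 404, 340, 425, 333, 397, 352, 300, 449, 291
Mean correct RT = 3611/10 = 361.1000 ms
Proportion correct = 10/13
IES = 361.1000 / (10/13) = 469.430 ms

469 ms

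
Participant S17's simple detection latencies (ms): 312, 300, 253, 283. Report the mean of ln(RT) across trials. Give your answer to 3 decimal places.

5.656

ln(RT): 5.7430, 5.7038, 5.5334, 5.6454
Σ ln(RT) = 22.6256
Mean = 22.6256/4 = 5.65641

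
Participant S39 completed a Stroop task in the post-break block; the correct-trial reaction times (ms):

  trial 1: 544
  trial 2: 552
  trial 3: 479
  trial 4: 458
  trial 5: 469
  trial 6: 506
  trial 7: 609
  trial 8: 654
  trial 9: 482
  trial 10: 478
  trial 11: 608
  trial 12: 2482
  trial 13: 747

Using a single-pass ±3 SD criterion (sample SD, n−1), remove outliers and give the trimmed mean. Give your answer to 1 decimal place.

548.8 ms

n = 13, ΣRT = 9068, M = 697.538
Σ(x−M)² = 3537965.23; s = √(3537965.23/12) = 542.983
Cutoffs: 697.538 ± 3·542.983 → [-931.4, 2326.5]
Outside: 2482 → excluded.
Retained (n=12): Σ = 6586, mean = 6586/12 = 548.833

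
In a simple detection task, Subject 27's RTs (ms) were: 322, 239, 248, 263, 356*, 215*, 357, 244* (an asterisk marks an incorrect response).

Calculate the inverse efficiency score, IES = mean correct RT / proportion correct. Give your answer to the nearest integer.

Correct trials (n=5): 322, 239, 248, 263, 357
Mean correct RT = 1429/5 = 285.8000 ms
Proportion correct = 5/8
IES = 285.8000 / (5/8) = 457.280 ms

457 ms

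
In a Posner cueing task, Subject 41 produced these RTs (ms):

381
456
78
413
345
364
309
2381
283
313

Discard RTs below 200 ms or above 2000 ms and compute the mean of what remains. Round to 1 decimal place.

Excluded: 78, 2381
Retained (n=8): Σ = 2864
Mean = 2864/8 = 358.0000

358.0 ms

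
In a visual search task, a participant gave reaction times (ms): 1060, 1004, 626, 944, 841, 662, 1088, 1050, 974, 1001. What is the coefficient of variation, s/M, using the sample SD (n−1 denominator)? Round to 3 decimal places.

0.177

n = 10, Σ = 9250, M = 925.0000
Σ(x−M)² = 240824.000; s = √(240824.000/9) = 163.5794
CV = 163.5794 / 925.0000 = 0.17684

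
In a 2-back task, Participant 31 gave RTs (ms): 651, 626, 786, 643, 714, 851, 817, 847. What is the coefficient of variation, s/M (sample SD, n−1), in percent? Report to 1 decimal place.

12.8%

n = 8, Σ = 5935, M = 741.8750
Σ(x−M)² = 62788.875; s = √(62788.875/7) = 94.7092
CV = 94.7092 / 741.8750 = 0.12766 = 12.766%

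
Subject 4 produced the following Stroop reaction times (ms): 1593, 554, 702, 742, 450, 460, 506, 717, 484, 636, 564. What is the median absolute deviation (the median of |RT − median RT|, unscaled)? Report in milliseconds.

104 ms

Sorted: 450, 460, 484, 506, 554, 564, 636, 702, 717, 742, 1593 → median = 564
|x − 564|: 1029, 10, 138, 178, 114, 104, 58, 153, 80, 72, 0
Sorted deviations: 0, 10, 58, 72, 80, 104, 114, 138, 153, 178, 1029 → MAD = 104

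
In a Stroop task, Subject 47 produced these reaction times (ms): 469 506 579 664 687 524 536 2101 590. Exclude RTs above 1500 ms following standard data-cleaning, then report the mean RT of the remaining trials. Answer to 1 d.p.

Excluded: 2101
Retained (n=8): Σ = 4555
Mean = 4555/8 = 569.3750

569.4 ms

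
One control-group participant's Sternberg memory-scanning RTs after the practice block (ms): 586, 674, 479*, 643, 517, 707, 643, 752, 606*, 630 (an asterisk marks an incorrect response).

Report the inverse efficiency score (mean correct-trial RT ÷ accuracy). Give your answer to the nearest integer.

805 ms

Correct trials (n=8): 586, 674, 643, 517, 707, 643, 752, 630
Mean correct RT = 5152/8 = 644.0000 ms
Proportion correct = 8/10
IES = 644.0000 / (8/10) = 805.000 ms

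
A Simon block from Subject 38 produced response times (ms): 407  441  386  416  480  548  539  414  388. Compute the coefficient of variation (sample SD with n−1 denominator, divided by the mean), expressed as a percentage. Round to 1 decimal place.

13.9%

n = 9, Σ = 4019, M = 446.5556
Σ(x−M)² = 30640.222; s = √(30640.222/8) = 61.8872
CV = 61.8872 / 446.5556 = 0.13859 = 13.859%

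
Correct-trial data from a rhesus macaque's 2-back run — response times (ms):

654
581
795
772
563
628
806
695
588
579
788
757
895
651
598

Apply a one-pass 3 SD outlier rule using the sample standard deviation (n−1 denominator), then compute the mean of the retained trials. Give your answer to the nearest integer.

n = 15, ΣRT = 10350, M = 690.000
Σ(x−M)² = 153208.00; s = √(153208.00/14) = 104.611
Cutoffs: 690.000 ± 3·104.611 → [376.2, 1003.8]
No RTs fall outside the cutoffs; all 15 retained. Mean = 10350/15 = 690.000

690 ms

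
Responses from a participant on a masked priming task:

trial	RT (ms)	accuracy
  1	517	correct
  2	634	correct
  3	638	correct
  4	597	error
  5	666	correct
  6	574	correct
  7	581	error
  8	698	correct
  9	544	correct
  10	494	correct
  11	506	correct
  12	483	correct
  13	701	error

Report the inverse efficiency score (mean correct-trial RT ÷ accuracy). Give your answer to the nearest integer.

Correct trials (n=10): 517, 634, 638, 666, 574, 698, 544, 494, 506, 483
Mean correct RT = 5754/10 = 575.4000 ms
Proportion correct = 10/13
IES = 575.4000 / (10/13) = 748.020 ms

748 ms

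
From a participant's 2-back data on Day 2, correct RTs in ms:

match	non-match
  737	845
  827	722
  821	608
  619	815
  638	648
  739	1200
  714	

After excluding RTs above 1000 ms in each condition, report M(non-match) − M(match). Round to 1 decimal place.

-0.3 ms

non-match: exclude 1200
M(match) = 5095/7 = 727.857
M(non-match) = 3638/5 = 727.600
Difference = 727.600 − 727.857 = -0.257 ms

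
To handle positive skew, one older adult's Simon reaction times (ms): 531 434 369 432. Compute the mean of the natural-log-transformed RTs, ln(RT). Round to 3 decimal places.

6.082

ln(RT): 6.2748, 6.0730, 5.9108, 6.0684
Σ ln(RT) = 24.3270
Mean = 24.3270/4 = 6.08176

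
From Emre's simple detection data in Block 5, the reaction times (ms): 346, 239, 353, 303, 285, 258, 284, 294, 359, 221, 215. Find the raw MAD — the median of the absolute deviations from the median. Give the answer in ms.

46 ms

Sorted: 215, 221, 239, 258, 284, 285, 294, 303, 346, 353, 359 → median = 285
|x − 285|: 61, 46, 68, 18, 0, 27, 1, 9, 74, 64, 70
Sorted deviations: 0, 1, 9, 18, 27, 46, 61, 64, 68, 70, 74 → MAD = 46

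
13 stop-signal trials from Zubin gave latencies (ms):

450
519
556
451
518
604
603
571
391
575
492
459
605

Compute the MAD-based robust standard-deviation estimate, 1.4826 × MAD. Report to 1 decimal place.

89.0 ms

Sorted: 391, 450, 451, 459, 492, 518, 519, 556, 571, 575, 603, 604, 605 → median = 519
|x − 519| sorted: 0, 1, 27, 37, 52, 56, 60, 68, 69, 84, 85, 86, 128 → MAD = 60
Robust SD ≈ 1.4826 × 60 = 88.956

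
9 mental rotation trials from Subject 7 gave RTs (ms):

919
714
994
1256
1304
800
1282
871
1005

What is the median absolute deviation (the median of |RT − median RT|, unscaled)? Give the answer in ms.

194 ms

Sorted: 714, 800, 871, 919, 994, 1005, 1256, 1282, 1304 → median = 994
|x − 994|: 75, 280, 0, 262, 310, 194, 288, 123, 11
Sorted deviations: 0, 11, 75, 123, 194, 262, 280, 288, 310 → MAD = 194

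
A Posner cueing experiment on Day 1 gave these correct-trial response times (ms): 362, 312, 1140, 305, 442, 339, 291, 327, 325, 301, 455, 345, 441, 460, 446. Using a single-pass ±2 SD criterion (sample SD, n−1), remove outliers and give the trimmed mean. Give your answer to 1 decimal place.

367.9 ms

n = 15, ΣRT = 6291, M = 419.400
Σ(x−M)² = 611735.60; s = √(611735.60/14) = 209.034
Cutoffs: 419.400 ± 2·209.034 → [1.3, 837.5]
Outside: 1140 → excluded.
Retained (n=14): Σ = 5151, mean = 5151/14 = 367.929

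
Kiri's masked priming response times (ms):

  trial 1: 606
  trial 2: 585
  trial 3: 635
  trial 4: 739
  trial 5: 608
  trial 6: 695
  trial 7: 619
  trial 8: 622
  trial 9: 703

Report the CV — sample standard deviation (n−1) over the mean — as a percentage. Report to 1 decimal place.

n = 9, Σ = 5812, M = 645.7778
Σ(x−M)² = 22489.556; s = √(22489.556/8) = 53.0207
CV = 53.0207 / 645.7778 = 0.08210 = 8.210%

8.2%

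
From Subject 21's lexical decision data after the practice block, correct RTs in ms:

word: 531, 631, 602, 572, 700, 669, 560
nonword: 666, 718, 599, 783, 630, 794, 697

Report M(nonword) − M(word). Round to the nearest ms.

M(word) = 4265/7 = 609.286
M(nonword) = 4887/7 = 698.143
Difference = 698.143 − 609.286 = 88.857 ms

89 ms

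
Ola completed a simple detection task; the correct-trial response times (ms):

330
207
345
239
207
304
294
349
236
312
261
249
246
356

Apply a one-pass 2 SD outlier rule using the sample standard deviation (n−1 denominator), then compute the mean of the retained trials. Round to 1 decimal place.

281.1 ms

n = 14, ΣRT = 3935, M = 281.071
Σ(x−M)² = 35794.93; s = √(35794.93/13) = 52.473
Cutoffs: 281.071 ± 2·52.473 → [176.1, 386.0]
No RTs fall outside the cutoffs; all 14 retained. Mean = 3935/14 = 281.071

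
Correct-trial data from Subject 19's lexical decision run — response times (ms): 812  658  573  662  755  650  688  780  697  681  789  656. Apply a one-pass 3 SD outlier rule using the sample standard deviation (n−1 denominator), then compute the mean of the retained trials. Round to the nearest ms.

n = 12, ΣRT = 8401, M = 700.083
Σ(x−M)² = 54176.92; s = √(54176.92/11) = 70.180
Cutoffs: 700.083 ± 3·70.180 → [489.5, 910.6]
No RTs fall outside the cutoffs; all 12 retained. Mean = 8401/12 = 700.083

700 ms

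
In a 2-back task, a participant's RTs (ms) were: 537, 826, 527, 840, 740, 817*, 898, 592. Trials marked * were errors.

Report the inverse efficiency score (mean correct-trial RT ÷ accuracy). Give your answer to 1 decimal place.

809.8 ms

Correct trials (n=7): 537, 826, 527, 840, 740, 898, 592
Mean correct RT = 4960/7 = 708.5714 ms
Proportion correct = 7/8
IES = 708.5714 / (7/8) = 809.796 ms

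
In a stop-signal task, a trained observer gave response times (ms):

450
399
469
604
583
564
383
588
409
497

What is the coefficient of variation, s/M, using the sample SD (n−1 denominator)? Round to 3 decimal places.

n = 10, Σ = 4946, M = 494.6000
Σ(x−M)² = 64894.400; s = √(64894.400/9) = 84.9146
CV = 84.9146 / 494.6000 = 0.17168

0.172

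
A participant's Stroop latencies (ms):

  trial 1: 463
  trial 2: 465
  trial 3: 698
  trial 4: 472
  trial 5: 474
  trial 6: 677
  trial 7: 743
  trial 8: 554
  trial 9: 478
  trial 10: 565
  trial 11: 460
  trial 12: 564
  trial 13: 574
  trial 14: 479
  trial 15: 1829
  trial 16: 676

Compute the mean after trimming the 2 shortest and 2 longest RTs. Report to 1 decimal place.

556.3 ms

Sorted: 460, 463, 465, 472, 474, 478, 479, 554, 564, 565, 574, 676, 677, 698, 743, 1829
Drop lowest 2 (460, 463) and highest 2 (743, 1829)
Remaining (n=12): Σ = 6676, mean = 6676/12 = 556.333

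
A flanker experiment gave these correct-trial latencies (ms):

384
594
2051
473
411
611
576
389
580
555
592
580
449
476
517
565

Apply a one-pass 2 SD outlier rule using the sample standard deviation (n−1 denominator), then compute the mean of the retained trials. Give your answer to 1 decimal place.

516.8 ms

n = 16, ΣRT = 9803, M = 612.688
Σ(x−M)² = 2295765.44; s = √(2295765.44/15) = 391.217
Cutoffs: 612.688 ± 2·391.217 → [-169.7, 1395.1]
Outside: 2051 → excluded.
Retained (n=15): Σ = 7752, mean = 7752/15 = 516.800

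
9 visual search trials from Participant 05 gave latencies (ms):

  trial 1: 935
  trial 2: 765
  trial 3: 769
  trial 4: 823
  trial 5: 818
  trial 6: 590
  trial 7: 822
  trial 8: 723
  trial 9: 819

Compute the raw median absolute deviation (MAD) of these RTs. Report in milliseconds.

Sorted: 590, 723, 765, 769, 818, 819, 822, 823, 935 → median = 818
|x − 818|: 117, 53, 49, 5, 0, 228, 4, 95, 1
Sorted deviations: 0, 1, 4, 5, 49, 53, 95, 117, 228 → MAD = 49

49 ms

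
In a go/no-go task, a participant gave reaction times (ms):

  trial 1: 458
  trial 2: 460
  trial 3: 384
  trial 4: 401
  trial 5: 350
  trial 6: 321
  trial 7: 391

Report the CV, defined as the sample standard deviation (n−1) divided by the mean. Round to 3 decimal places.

0.130

n = 7, Σ = 2765, M = 395.0000
Σ(x−M)² = 15868.000; s = √(15868.000/6) = 51.4263
CV = 51.4263 / 395.0000 = 0.13019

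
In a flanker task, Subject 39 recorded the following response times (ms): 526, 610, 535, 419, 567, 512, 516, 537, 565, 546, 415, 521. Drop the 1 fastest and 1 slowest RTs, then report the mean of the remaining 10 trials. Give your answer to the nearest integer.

Sorted: 415, 419, 512, 516, 521, 526, 535, 537, 546, 565, 567, 610
Drop lowest 1 (415) and highest 1 (610)
Remaining (n=10): Σ = 5244, mean = 5244/10 = 524.400

524 ms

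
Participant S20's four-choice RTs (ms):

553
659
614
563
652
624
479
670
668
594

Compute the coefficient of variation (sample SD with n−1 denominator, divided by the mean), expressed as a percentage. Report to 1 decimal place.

n = 10, Σ = 6076, M = 607.6000
Σ(x−M)² = 34158.400; s = √(34158.400/9) = 61.6066
CV = 61.6066 / 607.6000 = 0.10139 = 10.139%

10.1%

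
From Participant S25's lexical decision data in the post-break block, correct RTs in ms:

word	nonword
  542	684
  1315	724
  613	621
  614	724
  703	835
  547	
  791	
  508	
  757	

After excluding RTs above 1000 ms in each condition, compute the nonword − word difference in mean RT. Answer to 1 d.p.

word: exclude 1315
M(word) = 5075/8 = 634.375
M(nonword) = 3588/5 = 717.600
Difference = 717.600 − 634.375 = 83.225 ms

83.2 ms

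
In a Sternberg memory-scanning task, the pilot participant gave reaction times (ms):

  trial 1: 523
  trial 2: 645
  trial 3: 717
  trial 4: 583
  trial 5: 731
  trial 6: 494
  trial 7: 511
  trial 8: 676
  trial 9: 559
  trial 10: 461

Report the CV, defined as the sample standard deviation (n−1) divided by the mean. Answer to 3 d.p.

0.164

n = 10, Σ = 5900, M = 590.0000
Σ(x−M)² = 84028.000; s = √(84028.000/9) = 96.6253
CV = 96.6253 / 590.0000 = 0.16377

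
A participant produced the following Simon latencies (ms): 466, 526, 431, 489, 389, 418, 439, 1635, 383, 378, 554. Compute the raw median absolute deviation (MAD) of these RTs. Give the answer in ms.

50 ms

Sorted: 378, 383, 389, 418, 431, 439, 466, 489, 526, 554, 1635 → median = 439
|x − 439|: 27, 87, 8, 50, 50, 21, 0, 1196, 56, 61, 115
Sorted deviations: 0, 8, 21, 27, 50, 50, 56, 61, 87, 115, 1196 → MAD = 50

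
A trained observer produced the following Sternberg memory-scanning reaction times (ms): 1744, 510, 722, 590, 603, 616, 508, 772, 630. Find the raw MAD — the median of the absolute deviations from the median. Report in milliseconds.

106 ms

Sorted: 508, 510, 590, 603, 616, 630, 722, 772, 1744 → median = 616
|x − 616|: 1128, 106, 106, 26, 13, 0, 108, 156, 14
Sorted deviations: 0, 13, 14, 26, 106, 106, 108, 156, 1128 → MAD = 106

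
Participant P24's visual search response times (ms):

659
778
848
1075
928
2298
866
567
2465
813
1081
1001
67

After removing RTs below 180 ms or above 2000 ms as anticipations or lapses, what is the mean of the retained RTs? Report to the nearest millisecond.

Excluded: 67, 2298, 2465
Retained (n=10): Σ = 8616
Mean = 8616/10 = 861.6000

862 ms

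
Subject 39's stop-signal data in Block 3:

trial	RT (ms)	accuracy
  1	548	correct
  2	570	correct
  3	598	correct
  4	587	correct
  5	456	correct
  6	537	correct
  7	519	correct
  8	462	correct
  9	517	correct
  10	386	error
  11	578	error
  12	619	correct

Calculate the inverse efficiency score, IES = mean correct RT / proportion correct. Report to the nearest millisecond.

Correct trials (n=10): 548, 570, 598, 587, 456, 537, 519, 462, 517, 619
Mean correct RT = 5413/10 = 541.3000 ms
Proportion correct = 10/12
IES = 541.3000 / (10/12) = 649.560 ms

650 ms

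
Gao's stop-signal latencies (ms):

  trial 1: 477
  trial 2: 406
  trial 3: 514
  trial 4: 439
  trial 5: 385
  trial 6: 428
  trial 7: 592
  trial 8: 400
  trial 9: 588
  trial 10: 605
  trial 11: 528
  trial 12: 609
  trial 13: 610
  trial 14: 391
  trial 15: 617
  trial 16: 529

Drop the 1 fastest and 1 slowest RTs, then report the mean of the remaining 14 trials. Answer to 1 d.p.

508.3 ms

Sorted: 385, 391, 400, 406, 428, 439, 477, 514, 528, 529, 588, 592, 605, 609, 610, 617
Drop lowest 1 (385) and highest 1 (617)
Remaining (n=14): Σ = 7116, mean = 7116/14 = 508.286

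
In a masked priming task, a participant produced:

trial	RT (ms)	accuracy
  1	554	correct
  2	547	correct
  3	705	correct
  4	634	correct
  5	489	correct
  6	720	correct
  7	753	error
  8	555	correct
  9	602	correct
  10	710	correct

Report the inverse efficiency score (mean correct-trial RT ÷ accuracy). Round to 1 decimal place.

681.0 ms

Correct trials (n=9): 554, 547, 705, 634, 489, 720, 555, 602, 710
Mean correct RT = 5516/9 = 612.8889 ms
Proportion correct = 9/10
IES = 612.8889 / (9/10) = 680.988 ms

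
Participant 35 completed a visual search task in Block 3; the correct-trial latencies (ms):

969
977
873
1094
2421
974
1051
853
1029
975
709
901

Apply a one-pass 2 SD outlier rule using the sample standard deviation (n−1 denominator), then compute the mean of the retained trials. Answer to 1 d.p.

n = 12, ΣRT = 12826, M = 1068.833
Σ(x−M)² = 2109673.67; s = √(2109673.67/11) = 437.937
Cutoffs: 1068.833 ± 2·437.937 → [193.0, 1944.7]
Outside: 2421 → excluded.
Retained (n=11): Σ = 10405, mean = 10405/11 = 945.909

945.9 ms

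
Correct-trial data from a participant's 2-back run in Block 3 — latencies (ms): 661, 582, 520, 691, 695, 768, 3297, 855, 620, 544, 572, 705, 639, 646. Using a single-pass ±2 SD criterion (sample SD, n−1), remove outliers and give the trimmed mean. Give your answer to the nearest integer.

654 ms

n = 14, ΣRT = 11795, M = 842.500
Σ(x−M)² = 6590503.50; s = √(6590503.50/13) = 712.013
Cutoffs: 842.500 ± 2·712.013 → [-581.5, 2266.5]
Outside: 3297 → excluded.
Retained (n=13): Σ = 8498, mean = 8498/13 = 653.692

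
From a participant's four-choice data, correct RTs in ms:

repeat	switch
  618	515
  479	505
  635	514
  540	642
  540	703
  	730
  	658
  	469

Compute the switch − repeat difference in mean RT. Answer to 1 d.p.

M(repeat) = 2812/5 = 562.400
M(switch) = 4736/8 = 592.000
Difference = 592.000 − 562.400 = 29.600 ms

29.6 ms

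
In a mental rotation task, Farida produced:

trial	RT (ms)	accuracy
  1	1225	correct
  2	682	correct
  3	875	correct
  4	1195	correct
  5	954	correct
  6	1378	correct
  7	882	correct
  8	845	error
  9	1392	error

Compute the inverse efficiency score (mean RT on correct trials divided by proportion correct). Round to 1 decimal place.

Correct trials (n=7): 1225, 682, 875, 1195, 954, 1378, 882
Mean correct RT = 7191/7 = 1027.2857 ms
Proportion correct = 7/9
IES = 1027.2857 / (7/9) = 1320.796 ms

1320.8 ms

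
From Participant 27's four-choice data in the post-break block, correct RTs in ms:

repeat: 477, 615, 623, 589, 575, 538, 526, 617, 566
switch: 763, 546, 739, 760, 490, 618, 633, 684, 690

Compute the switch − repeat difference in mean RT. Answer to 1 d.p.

M(repeat) = 5126/9 = 569.556
M(switch) = 5923/9 = 658.111
Difference = 658.111 − 569.556 = 88.556 ms

88.6 ms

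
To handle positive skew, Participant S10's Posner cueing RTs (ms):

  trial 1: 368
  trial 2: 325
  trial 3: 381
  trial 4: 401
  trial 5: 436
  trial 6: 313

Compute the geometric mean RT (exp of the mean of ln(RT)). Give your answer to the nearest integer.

368 ms

ln(RT): 5.9081, 5.7838, 5.9428, 5.9940, 6.0776, 5.7462
Mean ln(RT) = 35.4525/6 = 5.90875
Geometric mean = exp(5.90875) = 368.25 ms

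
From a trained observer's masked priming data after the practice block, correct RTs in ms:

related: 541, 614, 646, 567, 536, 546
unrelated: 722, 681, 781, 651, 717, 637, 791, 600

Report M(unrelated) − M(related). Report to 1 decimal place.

M(related) = 3450/6 = 575.000
M(unrelated) = 5580/8 = 697.500
Difference = 697.500 − 575.000 = 122.500 ms

122.5 ms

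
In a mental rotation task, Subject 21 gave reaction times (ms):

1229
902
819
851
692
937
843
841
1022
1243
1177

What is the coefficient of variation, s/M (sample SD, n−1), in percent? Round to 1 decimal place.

19.2%

n = 11, Σ = 10556, M = 959.6364
Σ(x−M)² = 338710.545; s = √(338710.545/10) = 184.0409
CV = 184.0409 / 959.6364 = 0.19178 = 19.178%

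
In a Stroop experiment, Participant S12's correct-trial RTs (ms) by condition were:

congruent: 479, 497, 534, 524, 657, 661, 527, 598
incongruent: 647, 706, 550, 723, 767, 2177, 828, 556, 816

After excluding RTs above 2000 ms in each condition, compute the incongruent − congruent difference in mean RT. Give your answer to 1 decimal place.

139.5 ms

incongruent: exclude 2177
M(congruent) = 4477/8 = 559.625
M(incongruent) = 5593/8 = 699.125
Difference = 699.125 − 559.625 = 139.500 ms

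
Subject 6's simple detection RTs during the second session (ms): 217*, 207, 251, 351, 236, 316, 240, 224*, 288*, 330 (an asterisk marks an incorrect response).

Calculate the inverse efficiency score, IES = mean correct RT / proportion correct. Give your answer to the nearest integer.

394 ms

Correct trials (n=7): 207, 251, 351, 236, 316, 240, 330
Mean correct RT = 1931/7 = 275.8571 ms
Proportion correct = 7/10
IES = 275.8571 / (7/10) = 394.082 ms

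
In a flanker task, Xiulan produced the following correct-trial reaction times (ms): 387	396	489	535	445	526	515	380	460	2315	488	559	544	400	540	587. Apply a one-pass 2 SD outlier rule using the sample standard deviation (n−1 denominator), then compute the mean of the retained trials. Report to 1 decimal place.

483.4 ms

n = 16, ΣRT = 9566, M = 597.875
Σ(x−M)² = 3210539.75; s = √(3210539.75/15) = 462.640
Cutoffs: 597.875 ± 2·462.640 → [-327.4, 1523.2]
Outside: 2315 → excluded.
Retained (n=15): Σ = 7251, mean = 7251/15 = 483.400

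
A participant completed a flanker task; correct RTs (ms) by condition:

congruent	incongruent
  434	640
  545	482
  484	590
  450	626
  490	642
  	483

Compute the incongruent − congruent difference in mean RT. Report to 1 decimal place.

M(congruent) = 2403/5 = 480.600
M(incongruent) = 3463/6 = 577.167
Difference = 577.167 − 480.600 = 96.567 ms

96.6 ms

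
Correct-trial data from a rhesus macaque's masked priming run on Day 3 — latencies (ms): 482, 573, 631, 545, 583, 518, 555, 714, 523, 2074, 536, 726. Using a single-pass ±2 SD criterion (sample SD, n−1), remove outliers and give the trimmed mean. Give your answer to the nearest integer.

581 ms

n = 12, ΣRT = 8460, M = 705.000
Σ(x−M)² = 2106950.00; s = √(2106950.00/11) = 437.654
Cutoffs: 705.000 ± 2·437.654 → [-170.3, 1580.3]
Outside: 2074 → excluded.
Retained (n=11): Σ = 6386, mean = 6386/11 = 580.545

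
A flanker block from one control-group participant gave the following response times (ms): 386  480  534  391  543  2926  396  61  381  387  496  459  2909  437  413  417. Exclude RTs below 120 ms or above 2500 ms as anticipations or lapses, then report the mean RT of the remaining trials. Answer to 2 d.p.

440.00 ms

Excluded: 61, 2909, 2926
Retained (n=13): Σ = 5720
Mean = 5720/13 = 440.0000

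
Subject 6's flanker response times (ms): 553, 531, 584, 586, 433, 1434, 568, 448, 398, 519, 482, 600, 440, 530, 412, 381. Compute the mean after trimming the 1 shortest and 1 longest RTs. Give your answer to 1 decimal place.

506.0 ms

Sorted: 381, 398, 412, 433, 440, 448, 482, 519, 530, 531, 553, 568, 584, 586, 600, 1434
Drop lowest 1 (381) and highest 1 (1434)
Remaining (n=14): Σ = 7084, mean = 7084/14 = 506.000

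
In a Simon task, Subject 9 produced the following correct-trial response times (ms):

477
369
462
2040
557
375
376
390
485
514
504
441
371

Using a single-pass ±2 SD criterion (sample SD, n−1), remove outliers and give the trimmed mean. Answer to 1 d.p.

443.4 ms

n = 13, ΣRT = 7361, M = 566.231
Σ(x−M)² = 2400618.31; s = √(2400618.31/12) = 447.271
Cutoffs: 566.231 ± 2·447.271 → [-328.3, 1460.8]
Outside: 2040 → excluded.
Retained (n=12): Σ = 5321, mean = 5321/12 = 443.417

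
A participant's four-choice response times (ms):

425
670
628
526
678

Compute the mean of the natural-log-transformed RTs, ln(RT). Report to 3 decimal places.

ln(RT): 6.0521, 6.5073, 6.4425, 6.2653, 6.5191
Σ ln(RT) = 31.7864
Mean = 31.7864/5 = 6.35727

6.357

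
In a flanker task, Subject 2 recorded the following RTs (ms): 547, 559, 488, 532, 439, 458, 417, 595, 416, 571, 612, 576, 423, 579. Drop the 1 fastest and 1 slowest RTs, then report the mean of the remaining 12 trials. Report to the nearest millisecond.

Sorted: 416, 417, 423, 439, 458, 488, 532, 547, 559, 571, 576, 579, 595, 612
Drop lowest 1 (416) and highest 1 (612)
Remaining (n=12): Σ = 6184, mean = 6184/12 = 515.333

515 ms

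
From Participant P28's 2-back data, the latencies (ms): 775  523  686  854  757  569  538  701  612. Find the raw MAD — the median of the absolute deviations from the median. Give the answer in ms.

Sorted: 523, 538, 569, 612, 686, 701, 757, 775, 854 → median = 686
|x − 686|: 89, 163, 0, 168, 71, 117, 148, 15, 74
Sorted deviations: 0, 15, 71, 74, 89, 117, 148, 163, 168 → MAD = 89

89 ms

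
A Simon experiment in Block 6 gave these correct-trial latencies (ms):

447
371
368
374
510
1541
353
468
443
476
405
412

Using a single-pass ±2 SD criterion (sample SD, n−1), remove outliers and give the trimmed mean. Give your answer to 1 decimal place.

n = 12, ΣRT = 6168, M = 514.000
Σ(x−M)² = 1177406.00; s = √(1177406.00/11) = 327.165
Cutoffs: 514.000 ± 2·327.165 → [-140.3, 1168.3]
Outside: 1541 → excluded.
Retained (n=11): Σ = 4627, mean = 4627/11 = 420.636

420.6 ms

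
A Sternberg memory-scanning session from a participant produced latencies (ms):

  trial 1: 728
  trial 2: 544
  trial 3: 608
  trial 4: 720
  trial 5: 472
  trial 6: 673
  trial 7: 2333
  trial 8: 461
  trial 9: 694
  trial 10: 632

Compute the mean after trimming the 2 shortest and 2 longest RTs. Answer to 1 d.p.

645.2 ms

Sorted: 461, 472, 544, 608, 632, 673, 694, 720, 728, 2333
Drop lowest 2 (461, 472) and highest 2 (728, 2333)
Remaining (n=6): Σ = 3871, mean = 3871/6 = 645.167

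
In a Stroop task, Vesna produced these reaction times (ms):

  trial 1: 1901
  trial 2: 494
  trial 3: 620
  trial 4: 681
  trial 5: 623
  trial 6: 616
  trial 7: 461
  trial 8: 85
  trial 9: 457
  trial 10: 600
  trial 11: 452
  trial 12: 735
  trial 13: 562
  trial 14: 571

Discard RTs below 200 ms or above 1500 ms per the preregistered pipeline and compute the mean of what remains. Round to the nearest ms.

573 ms

Excluded: 85, 1901
Retained (n=12): Σ = 6872
Mean = 6872/12 = 572.6667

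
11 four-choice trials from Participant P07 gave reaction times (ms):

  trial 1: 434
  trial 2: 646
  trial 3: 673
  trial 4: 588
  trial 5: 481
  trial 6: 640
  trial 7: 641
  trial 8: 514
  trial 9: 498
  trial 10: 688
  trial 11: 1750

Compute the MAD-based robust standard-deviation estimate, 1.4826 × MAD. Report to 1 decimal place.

Sorted: 434, 481, 498, 514, 588, 640, 641, 646, 673, 688, 1750 → median = 640
|x − 640| sorted: 0, 1, 6, 33, 48, 52, 126, 142, 159, 206, 1110 → MAD = 52
Robust SD ≈ 1.4826 × 52 = 77.095

77.1 ms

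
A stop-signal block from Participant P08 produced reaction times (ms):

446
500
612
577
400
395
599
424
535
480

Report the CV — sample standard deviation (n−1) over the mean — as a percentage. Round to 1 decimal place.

16.4%

n = 10, Σ = 4968, M = 496.8000
Σ(x−M)² = 59513.600; s = √(59513.600/9) = 81.3180
CV = 81.3180 / 496.8000 = 0.16368 = 16.368%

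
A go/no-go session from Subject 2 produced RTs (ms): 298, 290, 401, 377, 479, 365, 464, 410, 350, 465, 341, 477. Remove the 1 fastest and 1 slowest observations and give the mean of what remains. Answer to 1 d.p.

394.8 ms

Sorted: 290, 298, 341, 350, 365, 377, 401, 410, 464, 465, 477, 479
Drop lowest 1 (290) and highest 1 (479)
Remaining (n=10): Σ = 3948, mean = 3948/10 = 394.800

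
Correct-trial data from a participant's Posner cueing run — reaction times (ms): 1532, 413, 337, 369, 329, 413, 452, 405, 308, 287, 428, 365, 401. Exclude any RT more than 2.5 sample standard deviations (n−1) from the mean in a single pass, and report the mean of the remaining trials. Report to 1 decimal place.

n = 13, ΣRT = 6039, M = 464.538
Σ(x−M)² = 1263557.23; s = √(1263557.23/12) = 324.494
Cutoffs: 464.538 ± 2.5·324.494 → [-346.7, 1275.8]
Outside: 1532 → excluded.
Retained (n=12): Σ = 4507, mean = 4507/12 = 375.583

375.6 ms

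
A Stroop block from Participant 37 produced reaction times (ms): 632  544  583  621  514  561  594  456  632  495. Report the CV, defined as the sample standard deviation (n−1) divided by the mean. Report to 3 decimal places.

0.108

n = 10, Σ = 5632, M = 563.2000
Σ(x−M)² = 33085.600; s = √(33085.600/9) = 60.6315
CV = 60.6315 / 563.2000 = 0.10766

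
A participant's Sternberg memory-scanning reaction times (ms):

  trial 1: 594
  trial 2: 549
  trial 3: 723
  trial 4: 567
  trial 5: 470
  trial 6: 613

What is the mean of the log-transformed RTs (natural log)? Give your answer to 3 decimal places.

6.365

ln(RT): 6.3869, 6.3081, 6.5834, 6.3404, 6.1527, 6.4184
Σ ln(RT) = 38.1898
Mean = 38.1898/6 = 6.36497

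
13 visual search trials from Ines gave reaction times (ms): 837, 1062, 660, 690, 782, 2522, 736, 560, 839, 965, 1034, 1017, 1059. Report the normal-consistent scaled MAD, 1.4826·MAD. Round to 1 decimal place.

Sorted: 560, 660, 690, 736, 782, 837, 839, 965, 1017, 1034, 1059, 1062, 2522 → median = 839
|x − 839| sorted: 0, 2, 57, 103, 126, 149, 178, 179, 195, 220, 223, 279, 1683 → MAD = 178
Robust SD ≈ 1.4826 × 178 = 263.903

263.9 ms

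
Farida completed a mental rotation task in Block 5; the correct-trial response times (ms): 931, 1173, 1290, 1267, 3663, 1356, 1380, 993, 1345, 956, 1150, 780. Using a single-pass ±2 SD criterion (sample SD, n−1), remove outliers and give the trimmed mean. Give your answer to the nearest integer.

n = 12, ΣRT = 16284, M = 1357.000
Σ(x−M)² = 6215306.00; s = √(6215306.00/11) = 751.683
Cutoffs: 1357.000 ± 2·751.683 → [-146.4, 2860.4]
Outside: 3663 → excluded.
Retained (n=11): Σ = 12621, mean = 12621/11 = 1147.364

1147 ms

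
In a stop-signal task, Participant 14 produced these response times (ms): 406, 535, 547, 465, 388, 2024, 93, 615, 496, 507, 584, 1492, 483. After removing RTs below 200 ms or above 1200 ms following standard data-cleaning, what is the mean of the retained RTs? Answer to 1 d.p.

502.6 ms

Excluded: 93, 1492, 2024
Retained (n=10): Σ = 5026
Mean = 5026/10 = 502.6000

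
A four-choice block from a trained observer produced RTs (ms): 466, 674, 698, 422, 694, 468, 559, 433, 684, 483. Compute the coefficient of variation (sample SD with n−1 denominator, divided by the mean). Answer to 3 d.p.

0.210

n = 10, Σ = 5581, M = 558.1000
Σ(x−M)² = 123738.900; s = √(123738.900/9) = 117.2551
CV = 117.2551 / 558.1000 = 0.21010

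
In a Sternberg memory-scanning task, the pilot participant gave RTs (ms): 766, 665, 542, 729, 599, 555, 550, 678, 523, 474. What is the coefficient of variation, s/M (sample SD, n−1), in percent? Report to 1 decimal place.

15.8%

n = 10, Σ = 6081, M = 608.1000
Σ(x−M)² = 83544.900; s = √(83544.900/9) = 96.3471
CV = 96.3471 / 608.1000 = 0.15844 = 15.844%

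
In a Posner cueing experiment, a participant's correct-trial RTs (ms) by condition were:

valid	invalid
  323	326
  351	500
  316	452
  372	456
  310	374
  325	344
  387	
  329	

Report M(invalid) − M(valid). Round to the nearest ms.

M(valid) = 2713/8 = 339.125
M(invalid) = 2452/6 = 408.667
Difference = 408.667 − 339.125 = 69.542 ms

70 ms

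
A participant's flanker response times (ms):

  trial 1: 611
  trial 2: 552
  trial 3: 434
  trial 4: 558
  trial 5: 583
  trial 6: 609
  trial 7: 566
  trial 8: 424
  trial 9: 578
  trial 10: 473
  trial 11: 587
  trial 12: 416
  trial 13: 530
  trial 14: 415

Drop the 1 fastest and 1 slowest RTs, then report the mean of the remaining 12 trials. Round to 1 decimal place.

525.8 ms

Sorted: 415, 416, 424, 434, 473, 530, 552, 558, 566, 578, 583, 587, 609, 611
Drop lowest 1 (415) and highest 1 (611)
Remaining (n=12): Σ = 6310, mean = 6310/12 = 525.833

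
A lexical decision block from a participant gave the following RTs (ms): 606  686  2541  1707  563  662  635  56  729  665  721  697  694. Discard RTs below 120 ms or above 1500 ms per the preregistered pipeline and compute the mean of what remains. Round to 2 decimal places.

Excluded: 56, 1707, 2541
Retained (n=10): Σ = 6658
Mean = 6658/10 = 665.8000

665.80 ms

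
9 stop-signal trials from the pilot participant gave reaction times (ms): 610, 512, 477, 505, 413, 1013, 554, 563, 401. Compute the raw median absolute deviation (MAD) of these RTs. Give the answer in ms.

Sorted: 401, 413, 477, 505, 512, 554, 563, 610, 1013 → median = 512
|x − 512|: 98, 0, 35, 7, 99, 501, 42, 51, 111
Sorted deviations: 0, 7, 35, 42, 51, 98, 99, 111, 501 → MAD = 51

51 ms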